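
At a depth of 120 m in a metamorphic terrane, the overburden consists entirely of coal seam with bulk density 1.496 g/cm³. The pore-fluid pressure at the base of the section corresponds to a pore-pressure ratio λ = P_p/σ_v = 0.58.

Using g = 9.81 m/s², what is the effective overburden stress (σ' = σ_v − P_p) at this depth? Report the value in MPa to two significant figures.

0.74 MPa

Overburden (lithostatic) stress σ_v:
coal seam: 1496 kg/m³ × 9.81 m/s² × 120 m = 1.761×10^6 Pa = 1.761 MPa
Pore pressure P_p = λ·σ_v = 0.58 × 1.761 MPa = 1.021 MPa
Effective stress σ' = σ_v − P_p = 1.761 − 1.021 = 0.73966 MPa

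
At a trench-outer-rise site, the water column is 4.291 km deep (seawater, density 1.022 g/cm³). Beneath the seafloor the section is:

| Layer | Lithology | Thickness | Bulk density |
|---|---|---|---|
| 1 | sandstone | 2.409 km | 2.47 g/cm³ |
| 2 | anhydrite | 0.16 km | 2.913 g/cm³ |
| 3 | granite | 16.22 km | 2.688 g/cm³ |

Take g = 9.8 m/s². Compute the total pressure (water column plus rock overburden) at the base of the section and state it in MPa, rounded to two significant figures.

seawater: 1022 kg/m³ × 9.8 m/s² × 4291 m = 4.298×10^7 Pa = 42.98 MPa
sandstone: 2470 kg/m³ × 9.8 m/s² × 2409 m = 5.831×10^7 Pa = 58.31 MPa
anhydrite: 2913 kg/m³ × 9.8 m/s² × 160 m = 4.568×10^6 Pa = 4.568 MPa
granite: 2688 kg/m³ × 9.8 m/s² × 16220 m = 4.273×10^8 Pa = 427.3 MPa
Total = 42.98 + 58.31 + 4.568 + 427.3 = 533.13 MPa

530 MPa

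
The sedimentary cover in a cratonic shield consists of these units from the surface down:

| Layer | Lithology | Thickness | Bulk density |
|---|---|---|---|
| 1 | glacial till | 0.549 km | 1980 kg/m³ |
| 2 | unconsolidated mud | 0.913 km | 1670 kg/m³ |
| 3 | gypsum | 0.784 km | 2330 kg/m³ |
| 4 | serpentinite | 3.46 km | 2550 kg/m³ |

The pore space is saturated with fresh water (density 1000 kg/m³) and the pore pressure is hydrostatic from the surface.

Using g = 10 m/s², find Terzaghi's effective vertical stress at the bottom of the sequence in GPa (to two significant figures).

Overburden (lithostatic) stress σ_v:
glacial till: 1980 kg/m³ × 10 m/s² × 549 m = 1.087×10^7 Pa = 10.87 MPa
unconsolidated mud: 1670 kg/m³ × 10 m/s² × 913 m = 1.525×10^7 Pa = 15.25 MPa
gypsum: 2330 kg/m³ × 10 m/s² × 784 m = 1.827×10^7 Pa = 18.27 MPa
serpentinite: 2550 kg/m³ × 10 m/s² × 3460 m = 8.823×10^7 Pa = 88.23 MPa
Total = 10.87 + 15.25 + 18.27 + 88.23 = 132.61 MPa
Pore pressure P_p = 1000 kg/m³ × 10 m/s² × 5706 m = 5.706×10^7 Pa = 57.06 MPa
Effective stress σ' = σ_v − P_p = 132.6 − 57.06 = 75.555 MPa = 0.075554 GPa

0.076 GPa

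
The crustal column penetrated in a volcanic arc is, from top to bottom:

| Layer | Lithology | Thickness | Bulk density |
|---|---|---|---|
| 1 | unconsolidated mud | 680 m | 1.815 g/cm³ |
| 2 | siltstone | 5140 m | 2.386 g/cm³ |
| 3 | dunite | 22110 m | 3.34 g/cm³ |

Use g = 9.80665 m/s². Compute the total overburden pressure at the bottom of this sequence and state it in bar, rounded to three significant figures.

unconsolidated mud: 1815 kg/m³ × 9.80665 m/s² × 680 m = 1.210×10^7 Pa = 121.0 bar
siltstone: 2386 kg/m³ × 9.80665 m/s² × 5140 m = 1.203×10^8 Pa = 1203 bar
dunite: 3340 kg/m³ × 9.80665 m/s² × 22110 m = 7.242×10^8 Pa = 7242 bar
Total = 121.0 + 1203 + 7242 = 8565.7 bar

8570 bar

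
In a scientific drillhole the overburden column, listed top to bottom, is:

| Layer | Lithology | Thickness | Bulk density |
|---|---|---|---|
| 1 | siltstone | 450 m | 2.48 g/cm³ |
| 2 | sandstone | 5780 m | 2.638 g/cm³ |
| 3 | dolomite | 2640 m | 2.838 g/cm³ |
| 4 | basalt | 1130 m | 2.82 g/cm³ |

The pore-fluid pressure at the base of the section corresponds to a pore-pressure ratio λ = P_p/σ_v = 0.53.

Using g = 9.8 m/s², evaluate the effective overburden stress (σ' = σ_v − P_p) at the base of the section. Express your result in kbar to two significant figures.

1.2 kbar

Overburden (lithostatic) stress σ_v:
siltstone: 2480 kg/m³ × 9.8 m/s² × 450 m = 1.094×10^7 Pa = 10.94 MPa
sandstone: 2638 kg/m³ × 9.8 m/s² × 5780 m = 1.494×10^8 Pa = 149.4 MPa
dolomite: 2838 kg/m³ × 9.8 m/s² × 2640 m = 7.342×10^7 Pa = 73.42 MPa
basalt: 2820 kg/m³ × 9.8 m/s² × 1130 m = 3.123×10^7 Pa = 31.23 MPa
Total = 10.94 + 149.4 + 73.42 + 31.23 = 265.02 MPa
Pore pressure P_p = λ·σ_v = 0.53 × 265.0 MPa = 140.5 MPa
Effective stress σ' = σ_v − P_p = 265.0 − 140.5 = 124.56 MPa = 1.2456 kbar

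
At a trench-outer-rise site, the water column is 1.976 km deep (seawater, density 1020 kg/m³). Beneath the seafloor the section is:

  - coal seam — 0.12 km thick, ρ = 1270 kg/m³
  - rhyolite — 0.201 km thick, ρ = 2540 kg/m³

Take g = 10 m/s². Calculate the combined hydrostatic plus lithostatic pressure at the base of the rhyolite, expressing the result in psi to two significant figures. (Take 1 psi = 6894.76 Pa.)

3900 psi

seawater: 1020 kg/m³ × 10 m/s² × 1976 m = 2.016×10^7 Pa = 2923 psi
coal seam: 1270 kg/m³ × 10 m/s² × 120 m = 1.524×10^6 Pa = 221.0 psi
rhyolite: 2540 kg/m³ × 10 m/s² × 201 m = 5.105×10^6 Pa = 740.5 psi
Total = 2923 + 221.0 + 740.5 = 3884.8 psi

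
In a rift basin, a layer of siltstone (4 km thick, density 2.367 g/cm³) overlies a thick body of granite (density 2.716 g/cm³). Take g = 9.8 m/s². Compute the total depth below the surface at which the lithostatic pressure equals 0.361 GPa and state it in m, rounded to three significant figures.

14100 m

Pressure at base of upper layers: 2367×9.8×4000 = 9.279×10^7 Pa = 0.09279 GPa
Remaining pressure to be supplied by granite: 3.610×10^8 − 9.279×10^7 = 2.682×10^8 Pa
Additional depth in granite = 2.682×10^8 Pa / (2716 kg/m³ × 9.8 m/s²) = 10077 m
Total depth = 4000 m + 10077 m = 14077 m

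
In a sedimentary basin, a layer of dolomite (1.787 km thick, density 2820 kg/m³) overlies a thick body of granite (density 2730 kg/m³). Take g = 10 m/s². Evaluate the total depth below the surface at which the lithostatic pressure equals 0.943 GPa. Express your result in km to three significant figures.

Pressure at base of upper layers: 2820×10×1787 = 5.039×10^7 Pa = 0.05039 GPa
Remaining pressure to be supplied by granite: 9.430×10^8 − 5.039×10^7 = 8.926×10^8 Pa
Additional depth in granite = 8.926×10^8 Pa / (2730 kg/m³ × 10 m/s²) = 32696 m
Total depth = 1787 m + 32696 m = 34483 m
= 34.483 km

34.5 km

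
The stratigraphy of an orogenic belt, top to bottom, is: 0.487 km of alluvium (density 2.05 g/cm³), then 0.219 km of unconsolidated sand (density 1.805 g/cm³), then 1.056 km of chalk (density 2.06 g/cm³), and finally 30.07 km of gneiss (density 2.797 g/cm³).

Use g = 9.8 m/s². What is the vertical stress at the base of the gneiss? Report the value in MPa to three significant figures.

alluvium: 2050 kg/m³ × 9.8 m/s² × 487 m = 9.784×10^6 Pa = 9.784 MPa
unconsolidated sand: 1805 kg/m³ × 9.8 m/s² × 219 m = 3.874×10^6 Pa = 3.874 MPa
chalk: 2060 kg/m³ × 9.8 m/s² × 1056 m = 2.132×10^7 Pa = 21.32 MPa
gneiss: 2797 kg/m³ × 9.8 m/s² × 30070 m = 8.242×10^8 Pa = 824.2 MPa
Total = 9.784 + 3.874 + 21.32 + 824.2 = 859.21 MPa

859 MPa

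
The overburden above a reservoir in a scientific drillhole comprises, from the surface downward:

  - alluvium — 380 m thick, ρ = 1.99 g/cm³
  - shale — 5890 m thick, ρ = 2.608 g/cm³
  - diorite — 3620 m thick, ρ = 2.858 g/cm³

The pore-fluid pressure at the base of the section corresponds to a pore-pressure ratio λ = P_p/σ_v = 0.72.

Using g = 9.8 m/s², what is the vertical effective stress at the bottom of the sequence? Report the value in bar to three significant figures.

Overburden (lithostatic) stress σ_v:
alluvium: 1990 kg/m³ × 9.8 m/s² × 380 m = 7.411×10^6 Pa = 7.411 MPa
shale: 2608 kg/m³ × 9.8 m/s² × 5890 m = 1.505×10^8 Pa = 150.5 MPa
diorite: 2858 kg/m³ × 9.8 m/s² × 3620 m = 1.014×10^8 Pa = 101.4 MPa
Total = 7.411 + 150.5 + 101.4 = 259.34 MPa
Pore pressure P_p = λ·σ_v = 0.72 × 259.3 MPa = 186.7 MPa
Effective stress σ' = σ_v − P_p = 259.3 − 186.7 = 72.615 MPa = 726.15 bar

726 bar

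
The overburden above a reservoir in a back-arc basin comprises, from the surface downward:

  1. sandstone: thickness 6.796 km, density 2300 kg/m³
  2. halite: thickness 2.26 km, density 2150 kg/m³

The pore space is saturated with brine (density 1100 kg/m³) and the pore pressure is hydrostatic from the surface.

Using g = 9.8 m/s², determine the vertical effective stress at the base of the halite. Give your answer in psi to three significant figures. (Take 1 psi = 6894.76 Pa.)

Overburden (lithostatic) stress σ_v:
sandstone: 2300 kg/m³ × 9.8 m/s² × 6796 m = 1.532×10^8 Pa = 153.2 MPa
halite: 2150 kg/m³ × 9.8 m/s² × 2260 m = 4.762×10^7 Pa = 47.62 MPa
Total = 153.2 + 47.62 = 200.80 MPa
Pore pressure P_p = 1100 kg/m³ × 9.8 m/s² × 9056 m = 9.762×10^7 Pa = 97.62 MPa
Effective stress σ' = σ_v − P_p = 200.8 − 97.62 = 103.18 MPa = 14964 psi

15000 psi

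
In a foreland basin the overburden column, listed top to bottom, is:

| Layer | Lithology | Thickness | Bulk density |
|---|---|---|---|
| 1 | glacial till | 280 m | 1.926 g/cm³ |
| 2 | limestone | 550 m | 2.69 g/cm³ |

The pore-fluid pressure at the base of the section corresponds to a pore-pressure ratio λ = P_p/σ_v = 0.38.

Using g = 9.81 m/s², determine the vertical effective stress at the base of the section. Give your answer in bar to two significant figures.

120 bar

Overburden (lithostatic) stress σ_v:
glacial till: 1926 kg/m³ × 9.81 m/s² × 280 m = 5.290×10^6 Pa = 5.290 MPa
limestone: 2690 kg/m³ × 9.81 m/s² × 550 m = 1.451×10^7 Pa = 14.51 MPa
Total = 5.290 + 14.51 = 19.804 MPa
Pore pressure P_p = λ·σ_v = 0.38 × 19.80 MPa = 7.526 MPa
Effective stress σ' = σ_v − P_p = 19.80 − 7.526 = 12.279 MPa = 122.79 bar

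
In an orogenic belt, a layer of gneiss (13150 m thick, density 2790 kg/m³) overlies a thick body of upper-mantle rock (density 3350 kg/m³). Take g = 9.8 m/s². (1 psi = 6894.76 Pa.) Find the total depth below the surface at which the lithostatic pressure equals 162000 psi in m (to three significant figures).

36200 m

Pressure at base of upper layers: 2790×9.8×13150 = 3.595×10^8 Pa = 52148 psi
Remaining pressure to be supplied by upper-mantle rock: 1.117×10^9 − 3.595×10^8 = 7.574×10^8 Pa
Additional depth in upper-mantle rock = 7.574×10^8 Pa / (3350 kg/m³ × 9.8 m/s²) = 23070 m
Total depth = 13150 m + 23070 m = 36220 m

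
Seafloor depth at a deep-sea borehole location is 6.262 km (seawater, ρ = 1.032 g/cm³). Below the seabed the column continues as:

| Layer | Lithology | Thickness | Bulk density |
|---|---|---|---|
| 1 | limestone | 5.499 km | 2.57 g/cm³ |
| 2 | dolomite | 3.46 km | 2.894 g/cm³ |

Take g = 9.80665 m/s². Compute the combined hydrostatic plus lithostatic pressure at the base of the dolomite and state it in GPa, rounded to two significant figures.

0.30 GPa

seawater: 1032 kg/m³ × 9.80665 m/s² × 6262 m = 6.337×10^7 Pa = 0.06337 GPa
limestone: 2570 kg/m³ × 9.80665 m/s² × 5499 m = 1.386×10^8 Pa = 0.1386 GPa
dolomite: 2894 kg/m³ × 9.80665 m/s² × 3460 m = 9.820×10^7 Pa = 0.09820 GPa
Total = 0.06337 + 0.1386 + 0.09820 = 0.30016 GPa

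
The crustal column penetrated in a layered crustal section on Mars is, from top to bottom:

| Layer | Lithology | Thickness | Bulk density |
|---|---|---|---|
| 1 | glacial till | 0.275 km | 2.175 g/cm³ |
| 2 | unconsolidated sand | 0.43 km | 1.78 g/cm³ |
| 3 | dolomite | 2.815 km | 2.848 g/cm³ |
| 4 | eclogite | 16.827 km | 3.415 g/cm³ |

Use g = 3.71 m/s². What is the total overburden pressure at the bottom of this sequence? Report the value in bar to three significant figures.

2480 bar

glacial till: 2175 kg/m³ × 3.71 m/s² × 275 m = 2.219×10^6 Pa = 22.19 bar
unconsolidated sand: 1780 kg/m³ × 3.71 m/s² × 430 m = 2.840×10^6 Pa = 28.40 bar
dolomite: 2848 kg/m³ × 3.71 m/s² × 2815 m = 2.974×10^7 Pa = 297.4 bar
eclogite: 3415 kg/m³ × 3.71 m/s² × 16827 m = 2.132×10^8 Pa = 2132 bar
Total = 22.19 + 28.40 + 297.4 + 2132 = 2479.9 bar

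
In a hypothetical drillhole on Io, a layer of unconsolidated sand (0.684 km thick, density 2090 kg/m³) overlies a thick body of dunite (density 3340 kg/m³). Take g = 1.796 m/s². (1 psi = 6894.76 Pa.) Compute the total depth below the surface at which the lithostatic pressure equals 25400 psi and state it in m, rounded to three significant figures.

29500 m

Pressure at base of upper layers: 2090×1.796×684 = 2.567×10^6 Pa = 372.4 psi
Remaining pressure to be supplied by dunite: 1.751×10^8 − 2.567×10^6 = 1.726×10^8 Pa
Additional depth in dunite = 1.726×10^8 Pa / (3340 kg/m³ × 1.796 m/s²) = 28766 m
Total depth = 684 m + 28766 m = 29450 m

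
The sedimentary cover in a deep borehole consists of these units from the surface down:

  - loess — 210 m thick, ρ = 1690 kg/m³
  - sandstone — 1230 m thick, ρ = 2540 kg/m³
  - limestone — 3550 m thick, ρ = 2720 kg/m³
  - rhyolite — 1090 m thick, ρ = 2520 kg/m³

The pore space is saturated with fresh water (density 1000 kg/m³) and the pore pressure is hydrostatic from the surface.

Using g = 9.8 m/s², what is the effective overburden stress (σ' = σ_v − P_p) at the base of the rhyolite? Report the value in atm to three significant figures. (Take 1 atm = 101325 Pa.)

Overburden (lithostatic) stress σ_v:
loess: 1690 kg/m³ × 9.8 m/s² × 210 m = 3.478×10^6 Pa = 3.478 MPa
sandstone: 2540 kg/m³ × 9.8 m/s² × 1230 m = 3.062×10^7 Pa = 30.62 MPa
limestone: 2720 kg/m³ × 9.8 m/s² × 3550 m = 9.463×10^7 Pa = 94.63 MPa
rhyolite: 2520 kg/m³ × 9.8 m/s² × 1090 m = 2.692×10^7 Pa = 26.92 MPa
Total = 3.478 + 30.62 + 94.63 + 26.92 = 155.64 MPa
Pore pressure P_p = 1000 kg/m³ × 9.8 m/s² × 6080 m = 5.958×10^7 Pa = 59.58 MPa
Effective stress σ' = σ_v − P_p = 155.6 − 59.58 = 96.059 MPa = 948.02 atm

948 atm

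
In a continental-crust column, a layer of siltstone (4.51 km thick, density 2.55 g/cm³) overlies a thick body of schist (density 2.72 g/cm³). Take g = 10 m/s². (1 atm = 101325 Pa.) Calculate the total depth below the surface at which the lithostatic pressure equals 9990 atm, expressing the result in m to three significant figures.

Pressure at base of upper layers: 2550×10×4510 = 1.150×10^8 Pa = 1135 atm
Remaining pressure to be supplied by schist: 1.012×10^9 − 1.150×10^8 = 8.972×10^8 Pa
Additional depth in schist = 8.972×10^8 Pa / (2720 kg/m³ × 10 m/s²) = 32986 m
Total depth = 4510 m + 32986 m = 37496 m

37500 m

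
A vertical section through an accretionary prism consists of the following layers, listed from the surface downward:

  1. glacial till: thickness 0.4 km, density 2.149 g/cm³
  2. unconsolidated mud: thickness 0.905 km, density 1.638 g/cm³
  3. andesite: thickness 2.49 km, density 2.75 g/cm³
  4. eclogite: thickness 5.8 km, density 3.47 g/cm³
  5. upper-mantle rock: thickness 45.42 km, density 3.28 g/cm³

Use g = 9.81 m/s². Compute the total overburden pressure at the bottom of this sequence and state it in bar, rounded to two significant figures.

glacial till: 2149 kg/m³ × 9.81 m/s² × 400 m = 8.433×10^6 Pa = 84.33 bar
unconsolidated mud: 1638 kg/m³ × 9.81 m/s² × 905 m = 1.454×10^7 Pa = 145.4 bar
andesite: 2750 kg/m³ × 9.81 m/s² × 2490 m = 6.717×10^7 Pa = 671.7 bar
eclogite: 3470 kg/m³ × 9.81 m/s² × 5800 m = 1.974×10^8 Pa = 1974 bar
upper-mantle rock: 3280 kg/m³ × 9.81 m/s² × 45420 m = 1.461×10^9 Pa = 14615 bar
Total = 84.33 + 145.4 + 671.7 + 1974 + 14615 = 17491 bar

17000 bar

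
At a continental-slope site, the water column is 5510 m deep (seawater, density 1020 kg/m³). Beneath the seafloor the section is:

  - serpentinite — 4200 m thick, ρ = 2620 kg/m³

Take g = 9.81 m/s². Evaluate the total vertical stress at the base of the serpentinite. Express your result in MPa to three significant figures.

163 MPa

seawater: 1020 kg/m³ × 9.81 m/s² × 5510 m = 5.513×10^7 Pa = 55.13 MPa
serpentinite: 2620 kg/m³ × 9.81 m/s² × 4200 m = 1.079×10^8 Pa = 107.9 MPa
Total = 55.13 + 107.9 = 163.08 MPa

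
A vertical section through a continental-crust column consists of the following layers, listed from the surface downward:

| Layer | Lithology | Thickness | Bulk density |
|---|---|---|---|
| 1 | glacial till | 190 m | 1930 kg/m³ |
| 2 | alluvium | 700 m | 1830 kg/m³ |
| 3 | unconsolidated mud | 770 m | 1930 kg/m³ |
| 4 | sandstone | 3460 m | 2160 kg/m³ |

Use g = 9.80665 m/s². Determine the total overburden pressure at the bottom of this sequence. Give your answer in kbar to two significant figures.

glacial till: 1930 kg/m³ × 9.80665 m/s² × 190 m = 3.596×10^6 Pa = 0.03596 kbar
alluvium: 1830 kg/m³ × 9.80665 m/s² × 700 m = 1.256×10^7 Pa = 0.1256 kbar
unconsolidated mud: 1930 kg/m³ × 9.80665 m/s² × 770 m = 1.457×10^7 Pa = 0.1457 kbar
sandstone: 2160 kg/m³ × 9.80665 m/s² × 3460 m = 7.329×10^7 Pa = 0.7329 kbar
Total = 0.03596 + 0.1256 + 0.1457 + 0.7329 = 1.0402 kbar

1.0 kbar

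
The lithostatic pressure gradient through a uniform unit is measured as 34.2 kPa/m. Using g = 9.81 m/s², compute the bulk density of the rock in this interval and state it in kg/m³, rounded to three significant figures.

ρ = (dP/dz)/g = 34.2 kPa/m / 9.81 m/s² = 34200 Pa/m / 9.81 m/s² = 3486.2 kg/m³

3490 kg/m³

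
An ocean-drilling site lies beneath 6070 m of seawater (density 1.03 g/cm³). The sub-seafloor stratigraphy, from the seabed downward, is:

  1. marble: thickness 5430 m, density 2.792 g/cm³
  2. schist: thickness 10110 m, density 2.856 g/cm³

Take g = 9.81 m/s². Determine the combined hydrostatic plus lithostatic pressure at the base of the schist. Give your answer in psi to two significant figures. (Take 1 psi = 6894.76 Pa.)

72000 psi

seawater: 1030 kg/m³ × 9.81 m/s² × 6070 m = 6.133×10^7 Pa = 8896 psi
marble: 2792 kg/m³ × 9.81 m/s² × 5430 m = 1.487×10^8 Pa = 21571 psi
schist: 2856 kg/m³ × 9.81 m/s² × 10110 m = 2.833×10^8 Pa = 41083 psi
Total = 8896 + 21571 + 41083 = 71549 psi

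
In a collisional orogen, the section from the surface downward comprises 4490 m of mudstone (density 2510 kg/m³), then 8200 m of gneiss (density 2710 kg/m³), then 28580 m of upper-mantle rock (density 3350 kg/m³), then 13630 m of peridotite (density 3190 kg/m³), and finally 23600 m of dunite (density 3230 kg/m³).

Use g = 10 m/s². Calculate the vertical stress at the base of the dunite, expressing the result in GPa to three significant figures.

2.49 GPa

mudstone: 2510 kg/m³ × 10 m/s² × 4490 m = 1.127×10^8 Pa = 0.1127 GPa
gneiss: 2710 kg/m³ × 10 m/s² × 8200 m = 2.222×10^8 Pa = 0.2222 GPa
upper-mantle rock: 3350 kg/m³ × 10 m/s² × 28580 m = 9.574×10^8 Pa = 0.9574 GPa
peridotite: 3190 kg/m³ × 10 m/s² × 13630 m = 4.348×10^8 Pa = 0.4348 GPa
dunite: 3230 kg/m³ × 10 m/s² × 23600 m = 7.623×10^8 Pa = 0.7623 GPa
Total = 0.1127 + 0.2222 + 0.9574 + 0.4348 + 0.7623 = 2.4894 GPa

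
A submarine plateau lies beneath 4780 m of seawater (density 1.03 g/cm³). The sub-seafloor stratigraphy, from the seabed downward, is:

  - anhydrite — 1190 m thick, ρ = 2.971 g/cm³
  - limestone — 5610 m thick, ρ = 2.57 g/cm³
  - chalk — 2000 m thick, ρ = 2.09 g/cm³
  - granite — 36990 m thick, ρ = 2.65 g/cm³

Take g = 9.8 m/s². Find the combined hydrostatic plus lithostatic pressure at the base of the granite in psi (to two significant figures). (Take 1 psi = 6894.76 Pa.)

180000 psi

seawater: 1030 kg/m³ × 9.8 m/s² × 4780 m = 4.825×10^7 Pa = 6998 psi
anhydrite: 2971 kg/m³ × 9.8 m/s² × 1190 m = 3.465×10^7 Pa = 5025 psi
limestone: 2570 kg/m³ × 9.8 m/s² × 5610 m = 1.413×10^8 Pa = 20493 psi
chalk: 2090 kg/m³ × 9.8 m/s² × 2000 m = 4.096×10^7 Pa = 5941 psi
granite: 2650 kg/m³ × 9.8 m/s² × 36990 m = 9.606×10^8 Pa = 1.393×10^5 psi
Total = 6998 + 5025 + 20493 + 5941 + 1.393×10^5 = 1.7779×10^5 psi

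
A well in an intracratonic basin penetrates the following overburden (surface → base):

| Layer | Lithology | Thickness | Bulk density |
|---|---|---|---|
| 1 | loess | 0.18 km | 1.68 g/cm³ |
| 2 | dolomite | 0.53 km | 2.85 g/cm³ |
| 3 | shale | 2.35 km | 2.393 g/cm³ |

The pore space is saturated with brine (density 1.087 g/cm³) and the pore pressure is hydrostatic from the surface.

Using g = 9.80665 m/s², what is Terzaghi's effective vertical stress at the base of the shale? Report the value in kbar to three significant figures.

Overburden (lithostatic) stress σ_v:
loess: 1680 kg/m³ × 9.80665 m/s² × 180 m = 2.966×10^6 Pa = 2.966 MPa
dolomite: 2850 kg/m³ × 9.80665 m/s² × 530 m = 1.481×10^7 Pa = 14.81 MPa
shale: 2393 kg/m³ × 9.80665 m/s² × 2350 m = 5.515×10^7 Pa = 55.15 MPa
Total = 2.966 + 14.81 + 55.15 = 72.927 MPa
Pore pressure P_p = 1087 kg/m³ × 9.80665 m/s² × 3060 m = 3.262×10^7 Pa = 32.62 MPa
Effective stress σ' = σ_v − P_p = 72.93 − 32.62 = 40.308 MPa = 0.40308 kbar

0.403 kbar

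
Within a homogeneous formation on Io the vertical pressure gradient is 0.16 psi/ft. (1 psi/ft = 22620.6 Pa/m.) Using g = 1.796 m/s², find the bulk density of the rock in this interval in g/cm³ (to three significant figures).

ρ = (dP/dz)/g = 0.16 psi/ft / 1.796 m/s² = 3619.3 Pa/m / 1.796 m/s² = 2015.2 kg/m³
= 2.015 g/cm³

2.02 g/cm³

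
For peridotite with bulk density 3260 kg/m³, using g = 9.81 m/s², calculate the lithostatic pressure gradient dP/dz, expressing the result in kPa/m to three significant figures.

32.0 kPa/m

dP/dz = ρg = 3260 kg/m³ × 9.81 m/s² = 31981 Pa/m
= 31981 Pa/m × (1 kPa/m / 1000.0 Pa/m) = 31.981 kPa/m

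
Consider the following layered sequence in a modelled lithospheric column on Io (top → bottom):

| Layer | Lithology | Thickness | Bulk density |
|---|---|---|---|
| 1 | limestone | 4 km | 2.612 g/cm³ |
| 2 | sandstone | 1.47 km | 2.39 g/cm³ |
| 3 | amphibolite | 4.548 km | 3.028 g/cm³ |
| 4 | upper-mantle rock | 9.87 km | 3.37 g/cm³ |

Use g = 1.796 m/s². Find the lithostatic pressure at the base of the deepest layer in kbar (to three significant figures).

1.10 kbar

limestone: 2612 kg/m³ × 1.796 m/s² × 4000 m = 1.876×10^7 Pa = 0.1876 kbar
sandstone: 2390 kg/m³ × 1.796 m/s² × 1470 m = 6.310×10^6 Pa = 0.06310 kbar
amphibolite: 3028 kg/m³ × 1.796 m/s² × 4548 m = 2.473×10^7 Pa = 0.2473 kbar
upper-mantle rock: 3370 kg/m³ × 1.796 m/s² × 9870 m = 5.974×10^7 Pa = 0.5974 kbar
Total = 0.1876 + 0.06310 + 0.2473 + 0.5974 = 1.0955 kbar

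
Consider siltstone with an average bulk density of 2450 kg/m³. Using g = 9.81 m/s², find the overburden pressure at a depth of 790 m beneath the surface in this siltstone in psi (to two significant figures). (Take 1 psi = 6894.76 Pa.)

2800 psi

siltstone: 2450 kg/m³ × 9.81 m/s² × 790 m = 1.899×10^7 Pa = 2754 psi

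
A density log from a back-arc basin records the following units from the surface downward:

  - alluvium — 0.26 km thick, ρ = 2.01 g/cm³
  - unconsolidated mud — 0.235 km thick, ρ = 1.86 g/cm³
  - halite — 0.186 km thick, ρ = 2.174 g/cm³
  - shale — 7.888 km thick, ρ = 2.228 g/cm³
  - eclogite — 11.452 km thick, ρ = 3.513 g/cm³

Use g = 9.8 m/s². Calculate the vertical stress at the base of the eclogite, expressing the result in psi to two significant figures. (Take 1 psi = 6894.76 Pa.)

alluvium: 2010 kg/m³ × 9.8 m/s² × 260 m = 5.121×10^6 Pa = 742.8 psi
unconsolidated mud: 1860 kg/m³ × 9.8 m/s² × 235 m = 4.284×10^6 Pa = 621.3 psi
halite: 2174 kg/m³ × 9.8 m/s² × 186 m = 3.963×10^6 Pa = 574.8 psi
shale: 2228 kg/m³ × 9.8 m/s² × 7888 m = 1.722×10^8 Pa = 24980 psi
eclogite: 3513 kg/m³ × 9.8 m/s² × 11452 m = 3.943×10^8 Pa = 57183 psi
Total = 742.8 + 621.3 + 574.8 + 24980 + 57183 = 84102 psi

84000 psi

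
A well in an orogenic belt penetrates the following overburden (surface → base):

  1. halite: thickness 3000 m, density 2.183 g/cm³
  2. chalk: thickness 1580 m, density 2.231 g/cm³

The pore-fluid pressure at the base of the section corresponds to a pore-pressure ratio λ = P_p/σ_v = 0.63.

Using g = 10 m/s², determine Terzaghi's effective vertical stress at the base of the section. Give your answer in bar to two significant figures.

Overburden (lithostatic) stress σ_v:
halite: 2183 kg/m³ × 10 m/s² × 3000 m = 6.549×10^7 Pa = 65.49 MPa
chalk: 2231 kg/m³ × 10 m/s² × 1580 m = 3.525×10^7 Pa = 35.25 MPa
Total = 65.49 + 35.25 = 100.74 MPa
Pore pressure P_p = λ·σ_v = 0.63 × 100.7 MPa = 63.47 MPa
Effective stress σ' = σ_v − P_p = 100.7 − 63.47 = 37.274 MPa = 372.74 bar

370 bar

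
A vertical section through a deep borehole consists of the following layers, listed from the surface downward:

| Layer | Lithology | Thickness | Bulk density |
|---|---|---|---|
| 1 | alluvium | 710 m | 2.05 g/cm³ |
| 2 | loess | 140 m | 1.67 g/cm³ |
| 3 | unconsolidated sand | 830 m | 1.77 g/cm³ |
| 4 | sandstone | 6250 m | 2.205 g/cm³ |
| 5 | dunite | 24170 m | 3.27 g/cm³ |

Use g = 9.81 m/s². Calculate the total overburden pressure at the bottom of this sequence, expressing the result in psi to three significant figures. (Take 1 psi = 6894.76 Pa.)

alluvium: 2050 kg/m³ × 9.81 m/s² × 710 m = 1.428×10^7 Pa = 2071 psi
loess: 1670 kg/m³ × 9.81 m/s² × 140 m = 2.294×10^6 Pa = 332.7 psi
unconsolidated sand: 1770 kg/m³ × 9.81 m/s² × 830 m = 1.441×10^7 Pa = 2090 psi
sandstone: 2205 kg/m³ × 9.81 m/s² × 6250 m = 1.352×10^8 Pa = 19608 psi
dunite: 3270 kg/m³ × 9.81 m/s² × 24170 m = 7.753×10^8 Pa = 1.125×10^5 psi
Total = 2071 + 332.7 + 2090 + 19608 + 1.125×10^5 = 1.3656×10^5 psi

137000 psi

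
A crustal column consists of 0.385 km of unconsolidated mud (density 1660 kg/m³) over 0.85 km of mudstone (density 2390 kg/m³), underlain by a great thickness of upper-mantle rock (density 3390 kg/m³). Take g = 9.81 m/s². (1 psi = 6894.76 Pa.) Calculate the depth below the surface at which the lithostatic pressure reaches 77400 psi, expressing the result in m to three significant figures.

Pressure at base of upper layers: 1660×9.81×385 + 2390×9.81×850 = 2.620×10^7 Pa = 3800 psi
Remaining pressure to be supplied by upper-mantle rock: 5.337×10^8 − 2.620×10^7 = 5.075×10^8 Pa
Additional depth in upper-mantle rock = 5.075×10^8 Pa / (3390 kg/m³ × 9.81 m/s²) = 15259 m
Total depth = 1235 m + 15259 m = 16494 m

16500 m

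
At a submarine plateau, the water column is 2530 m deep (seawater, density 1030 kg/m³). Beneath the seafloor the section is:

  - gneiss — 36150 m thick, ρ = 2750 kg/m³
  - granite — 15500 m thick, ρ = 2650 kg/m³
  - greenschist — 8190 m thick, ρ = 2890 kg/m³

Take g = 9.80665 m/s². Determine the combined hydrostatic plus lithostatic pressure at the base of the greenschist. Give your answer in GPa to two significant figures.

seawater: 1030 kg/m³ × 9.80665 m/s² × 2530 m = 2.556×10^7 Pa = 0.02556 GPa
gneiss: 2750 kg/m³ × 9.80665 m/s² × 36150 m = 9.749×10^8 Pa = 0.9749 GPa
granite: 2650 kg/m³ × 9.80665 m/s² × 15500 m = 4.028×10^8 Pa = 0.4028 GPa
greenschist: 2890 kg/m³ × 9.80665 m/s² × 8190 m = 2.321×10^8 Pa = 0.2321 GPa
Total = 0.02556 + 0.9749 + 0.4028 + 0.2321 = 1.6354 GPa

1.6 GPa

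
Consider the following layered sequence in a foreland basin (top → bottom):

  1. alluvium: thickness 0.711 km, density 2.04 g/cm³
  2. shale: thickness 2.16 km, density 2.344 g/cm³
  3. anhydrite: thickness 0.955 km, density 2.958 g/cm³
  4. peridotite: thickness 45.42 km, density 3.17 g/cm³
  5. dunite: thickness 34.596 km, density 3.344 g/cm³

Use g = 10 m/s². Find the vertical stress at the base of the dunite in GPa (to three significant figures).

alluvium: 2040 kg/m³ × 10 m/s² × 711 m = 1.450×10^7 Pa = 0.01450 GPa
shale: 2344 kg/m³ × 10 m/s² × 2160 m = 5.063×10^7 Pa = 0.05063 GPa
anhydrite: 2958 kg/m³ × 10 m/s² × 955 m = 2.825×10^7 Pa = 0.02825 GPa
peridotite: 3170 kg/m³ × 10 m/s² × 45420 m = 1.440×10^9 Pa = 1.440 GPa
dunite: 3344 kg/m³ × 10 m/s² × 34596 m = 1.157×10^9 Pa = 1.157 GPa
Total = 0.01450 + 0.05063 + 0.02825 + 1.440 + 1.157 = 2.6901 GPa

2.69 GPa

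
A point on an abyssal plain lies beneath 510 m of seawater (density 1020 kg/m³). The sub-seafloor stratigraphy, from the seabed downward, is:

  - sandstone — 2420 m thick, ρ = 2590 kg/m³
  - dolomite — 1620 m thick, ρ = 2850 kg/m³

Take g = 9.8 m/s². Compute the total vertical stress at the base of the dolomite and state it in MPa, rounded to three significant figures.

seawater: 1020 kg/m³ × 9.8 m/s² × 510 m = 5.098×10^6 Pa = 5.098 MPa
sandstone: 2590 kg/m³ × 9.8 m/s² × 2420 m = 6.142×10^7 Pa = 61.42 MPa
dolomite: 2850 kg/m³ × 9.8 m/s² × 1620 m = 4.525×10^7 Pa = 45.25 MPa
Total = 5.098 + 61.42 + 45.25 = 111.77 MPa

112 MPa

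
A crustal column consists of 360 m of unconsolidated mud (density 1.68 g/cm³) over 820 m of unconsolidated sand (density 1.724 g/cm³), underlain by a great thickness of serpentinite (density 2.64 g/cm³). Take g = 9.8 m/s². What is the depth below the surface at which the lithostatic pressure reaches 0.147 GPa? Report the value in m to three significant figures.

6100 m

Pressure at base of upper layers: 1680×9.8×360 + 1724×9.8×820 = 1.978×10^7 Pa = 0.01978 GPa
Remaining pressure to be supplied by serpentinite: 1.470×10^8 − 1.978×10^7 = 1.272×10^8 Pa
Additional depth in serpentinite = 1.272×10^8 Pa / (2640 kg/m³ × 9.8 m/s²) = 4917.2 m
Total depth = 1180 m + 4917.2 m = 6097.2 m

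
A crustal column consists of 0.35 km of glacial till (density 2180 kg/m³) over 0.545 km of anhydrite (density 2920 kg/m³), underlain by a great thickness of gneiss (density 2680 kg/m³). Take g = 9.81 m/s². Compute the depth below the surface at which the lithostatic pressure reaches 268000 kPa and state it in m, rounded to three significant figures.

Pressure at base of upper layers: 2180×9.81×350 + 2920×9.81×545 = 2.310×10^7 Pa = 23097 kPa
Remaining pressure to be supplied by gneiss: 2.680×10^8 − 2.310×10^7 = 2.449×10^8 Pa
Additional depth in gneiss = 2.449×10^8 Pa / (2680 kg/m³ × 9.81 m/s²) = 9315.2 m
Total depth = 895 m + 9315.2 m = 10210 m

10200 m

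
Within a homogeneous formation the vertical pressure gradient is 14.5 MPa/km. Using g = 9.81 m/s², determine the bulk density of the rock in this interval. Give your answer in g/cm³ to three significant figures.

1.48 g/cm³

ρ = (dP/dz)/g = 14.5 MPa/km / 9.81 m/s² = 14500 Pa/m / 9.81 m/s² = 1478.1 kg/m³
= 1.478 g/cm³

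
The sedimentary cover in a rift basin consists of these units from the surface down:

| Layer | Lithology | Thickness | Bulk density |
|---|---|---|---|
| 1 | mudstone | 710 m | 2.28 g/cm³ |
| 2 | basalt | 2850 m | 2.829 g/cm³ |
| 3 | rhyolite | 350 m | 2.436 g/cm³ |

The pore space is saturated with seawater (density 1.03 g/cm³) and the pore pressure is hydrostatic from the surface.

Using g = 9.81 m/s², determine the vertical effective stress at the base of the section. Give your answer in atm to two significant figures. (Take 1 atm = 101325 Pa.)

Overburden (lithostatic) stress σ_v:
mudstone: 2280 kg/m³ × 9.81 m/s² × 710 m = 1.588×10^7 Pa = 15.88 MPa
basalt: 2829 kg/m³ × 9.81 m/s² × 2850 m = 7.909×10^7 Pa = 79.09 MPa
rhyolite: 2436 kg/m³ × 9.81 m/s² × 350 m = 8.364×10^6 Pa = 8.364 MPa
Total = 15.88 + 79.09 + 8.364 = 103.34 MPa
Pore pressure P_p = 1030 kg/m³ × 9.81 m/s² × 3910 m = 3.951×10^7 Pa = 39.51 MPa
Effective stress σ' = σ_v − P_p = 103.3 − 39.51 = 63.831 MPa = 629.97 atm

630 atm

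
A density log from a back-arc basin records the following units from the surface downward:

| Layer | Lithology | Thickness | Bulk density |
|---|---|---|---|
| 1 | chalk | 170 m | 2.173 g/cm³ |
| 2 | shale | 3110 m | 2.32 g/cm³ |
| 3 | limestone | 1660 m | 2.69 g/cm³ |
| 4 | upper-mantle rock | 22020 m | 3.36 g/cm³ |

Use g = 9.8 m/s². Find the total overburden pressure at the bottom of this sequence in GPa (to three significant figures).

chalk: 2173 kg/m³ × 9.8 m/s² × 170 m = 3.620×10^6 Pa = 3.620×10^-3 GPa
shale: 2320 kg/m³ × 9.8 m/s² × 3110 m = 7.071×10^7 Pa = 0.07071 GPa
limestone: 2690 kg/m³ × 9.8 m/s² × 1660 m = 4.376×10^7 Pa = 0.04376 GPa
upper-mantle rock: 3360 kg/m³ × 9.8 m/s² × 22020 m = 7.251×10^8 Pa = 0.7251 GPa
Total = 3.620×10^-3 + 0.07071 + 0.04376 + 0.7251 = 0.84316 GPa

0.843 GPa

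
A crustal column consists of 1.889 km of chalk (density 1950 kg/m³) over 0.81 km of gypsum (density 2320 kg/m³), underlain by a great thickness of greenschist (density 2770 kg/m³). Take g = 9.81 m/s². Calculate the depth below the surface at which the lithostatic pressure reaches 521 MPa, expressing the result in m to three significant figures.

19900 m

Pressure at base of upper layers: 1950×9.81×1889 + 2320×9.81×810 = 5.457×10^7 Pa = 54.57 MPa
Remaining pressure to be supplied by greenschist: 5.210×10^8 − 5.457×10^7 = 4.664×10^8 Pa
Additional depth in greenschist = 4.664×10^8 Pa / (2770 kg/m³ × 9.81 m/s²) = 17165 m
Total depth = 2699 m + 17165 m = 19864 m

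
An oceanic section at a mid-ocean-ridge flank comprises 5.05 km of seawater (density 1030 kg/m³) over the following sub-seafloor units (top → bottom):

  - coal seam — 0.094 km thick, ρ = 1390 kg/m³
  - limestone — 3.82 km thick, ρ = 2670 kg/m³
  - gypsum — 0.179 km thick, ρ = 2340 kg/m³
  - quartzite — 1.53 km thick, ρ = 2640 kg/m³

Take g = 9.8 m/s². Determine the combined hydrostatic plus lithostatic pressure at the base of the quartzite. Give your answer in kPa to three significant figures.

seawater: 1030 kg/m³ × 9.8 m/s² × 5050 m = 5.097×10^7 Pa = 50975 kPa
coal seam: 1390 kg/m³ × 9.8 m/s² × 94 m = 1.280×10^6 Pa = 1280 kPa
limestone: 2670 kg/m³ × 9.8 m/s² × 3820 m = 9.995×10^7 Pa = 99954 kPa
gypsum: 2340 kg/m³ × 9.8 m/s² × 179 m = 4.105×10^6 Pa = 4105 kPa
quartzite: 2640 kg/m³ × 9.8 m/s² × 1530 m = 3.958×10^7 Pa = 39584 kPa
Total = 50975 + 1280 + 99954 + 4105 + 39584 = 1.9590×10^5 kPa

196000 kPa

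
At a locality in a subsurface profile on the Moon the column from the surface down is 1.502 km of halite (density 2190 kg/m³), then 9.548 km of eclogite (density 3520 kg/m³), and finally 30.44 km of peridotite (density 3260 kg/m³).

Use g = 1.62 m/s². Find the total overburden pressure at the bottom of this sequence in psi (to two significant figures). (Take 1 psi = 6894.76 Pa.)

halite: 2190 kg/m³ × 1.62 m/s² × 1502 m = 5.329×10^6 Pa = 772.9 psi
eclogite: 3520 kg/m³ × 1.62 m/s² × 9548 m = 5.445×10^7 Pa = 7897 psi
peridotite: 3260 kg/m³ × 1.62 m/s² × 30440 m = 1.608×10^8 Pa = 23316 psi
Total = 772.9 + 7897 + 23316 = 31986 psi

32000 psi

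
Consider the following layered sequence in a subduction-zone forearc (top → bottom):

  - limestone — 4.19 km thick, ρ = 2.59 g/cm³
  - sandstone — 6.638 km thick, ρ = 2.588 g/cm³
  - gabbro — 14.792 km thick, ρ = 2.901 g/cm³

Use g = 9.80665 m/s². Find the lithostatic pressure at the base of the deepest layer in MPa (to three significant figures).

limestone: 2590 kg/m³ × 9.80665 m/s² × 4190 m = 1.064×10^8 Pa = 106.4 MPa
sandstone: 2588 kg/m³ × 9.80665 m/s² × 6638 m = 1.685×10^8 Pa = 168.5 MPa
gabbro: 2901 kg/m³ × 9.80665 m/s² × 14792 m = 4.208×10^8 Pa = 420.8 MPa
Total = 106.4 + 168.5 + 420.8 = 695.71 MPa

696 MPa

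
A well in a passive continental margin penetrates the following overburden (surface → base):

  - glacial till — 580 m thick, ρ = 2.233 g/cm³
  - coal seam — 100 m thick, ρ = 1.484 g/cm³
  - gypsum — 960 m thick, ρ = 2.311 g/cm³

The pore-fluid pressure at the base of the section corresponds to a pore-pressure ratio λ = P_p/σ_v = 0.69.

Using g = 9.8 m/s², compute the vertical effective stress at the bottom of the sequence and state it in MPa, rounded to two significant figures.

11 MPa

Overburden (lithostatic) stress σ_v:
glacial till: 2233 kg/m³ × 9.8 m/s² × 580 m = 1.269×10^7 Pa = 12.69 MPa
coal seam: 1484 kg/m³ × 9.8 m/s² × 100 m = 1.454×10^6 Pa = 1.454 MPa
gypsum: 2311 kg/m³ × 9.8 m/s² × 960 m = 2.174×10^7 Pa = 21.74 MPa
Total = 12.69 + 1.454 + 21.74 = 35.889 MPa
Pore pressure P_p = λ·σ_v = 0.69 × 35.89 MPa = 24.76 MPa
Effective stress σ' = σ_v − P_p = 35.89 − 24.76 = 11.125 MPa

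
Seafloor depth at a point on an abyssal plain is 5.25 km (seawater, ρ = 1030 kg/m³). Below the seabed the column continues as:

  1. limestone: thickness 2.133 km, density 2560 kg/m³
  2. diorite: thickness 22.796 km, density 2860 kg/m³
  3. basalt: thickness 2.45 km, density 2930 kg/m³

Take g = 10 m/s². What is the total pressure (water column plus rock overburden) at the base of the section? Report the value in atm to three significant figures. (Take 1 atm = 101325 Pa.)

seawater: 1030 kg/m³ × 10 m/s² × 5250 m = 5.407×10^7 Pa = 533.7 atm
limestone: 2560 kg/m³ × 10 m/s² × 2133 m = 5.460×10^7 Pa = 538.9 atm
diorite: 2860 kg/m³ × 10 m/s² × 22796 m = 6.520×10^8 Pa = 6434 atm
basalt: 2930 kg/m³ × 10 m/s² × 2450 m = 7.178×10^7 Pa = 708.5 atm
Total = 533.7 + 538.9 + 6434 + 708.5 = 8215.4 atm

8220 atm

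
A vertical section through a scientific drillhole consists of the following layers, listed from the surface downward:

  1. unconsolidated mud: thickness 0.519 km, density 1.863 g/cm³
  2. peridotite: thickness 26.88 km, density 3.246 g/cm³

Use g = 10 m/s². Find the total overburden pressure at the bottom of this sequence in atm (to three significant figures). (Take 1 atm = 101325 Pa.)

8710 atm

unconsolidated mud: 1863 kg/m³ × 10 m/s² × 519 m = 9.669×10^6 Pa = 95.43 atm
peridotite: 3246 kg/m³ × 10 m/s² × 26880 m = 8.725×10^8 Pa = 8611 atm
Total = 95.43 + 8611 = 8706.6 atm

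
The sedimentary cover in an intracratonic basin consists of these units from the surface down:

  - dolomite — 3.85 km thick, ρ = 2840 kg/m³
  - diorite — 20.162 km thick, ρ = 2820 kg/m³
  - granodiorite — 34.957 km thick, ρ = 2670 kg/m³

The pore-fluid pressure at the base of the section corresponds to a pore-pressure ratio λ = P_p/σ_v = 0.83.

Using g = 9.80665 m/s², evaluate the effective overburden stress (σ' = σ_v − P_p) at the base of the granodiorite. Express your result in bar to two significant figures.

2700 bar

Overburden (lithostatic) stress σ_v:
dolomite: 2840 kg/m³ × 9.80665 m/s² × 3850 m = 1.072×10^8 Pa = 107.2 MPa
diorite: 2820 kg/m³ × 9.80665 m/s² × 20162 m = 5.576×10^8 Pa = 557.6 MPa
granodiorite: 2670 kg/m³ × 9.80665 m/s² × 34957 m = 9.153×10^8 Pa = 915.3 MPa
Total = 107.2 + 557.6 + 915.3 = 1580.1 MPa
Pore pressure P_p = λ·σ_v = 0.83 × 1580 MPa = 1311 MPa
Effective stress σ' = σ_v − P_p = 1580 − 1311 = 268.62 MPa = 2686.2 bar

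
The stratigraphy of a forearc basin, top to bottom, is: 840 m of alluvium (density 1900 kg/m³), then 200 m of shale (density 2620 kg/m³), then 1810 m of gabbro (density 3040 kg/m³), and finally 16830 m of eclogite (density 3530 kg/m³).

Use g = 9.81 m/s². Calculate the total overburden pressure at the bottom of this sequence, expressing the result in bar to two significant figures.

alluvium: 1900 kg/m³ × 9.81 m/s² × 840 m = 1.566×10^7 Pa = 156.6 bar
shale: 2620 kg/m³ × 9.81 m/s² × 200 m = 5.140×10^6 Pa = 51.40 bar
gabbro: 3040 kg/m³ × 9.81 m/s² × 1810 m = 5.398×10^7 Pa = 539.8 bar
eclogite: 3530 kg/m³ × 9.81 m/s² × 16830 m = 5.828×10^8 Pa = 5828 bar
Total = 156.6 + 51.40 + 539.8 + 5828 = 6575.9 bar

6600 bar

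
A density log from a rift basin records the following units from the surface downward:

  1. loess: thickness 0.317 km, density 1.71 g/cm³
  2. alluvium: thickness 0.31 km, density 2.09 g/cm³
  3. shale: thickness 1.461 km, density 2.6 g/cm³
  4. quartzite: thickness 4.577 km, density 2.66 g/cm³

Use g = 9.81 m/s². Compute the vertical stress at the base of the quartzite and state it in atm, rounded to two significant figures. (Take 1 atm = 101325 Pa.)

1700 atm

loess: 1710 kg/m³ × 9.81 m/s² × 317 m = 5.318×10^6 Pa = 52.48 atm
alluvium: 2090 kg/m³ × 9.81 m/s² × 310 m = 6.356×10^6 Pa = 62.73 atm
shale: 2600 kg/m³ × 9.81 m/s² × 1461 m = 3.726×10^7 Pa = 367.8 atm
quartzite: 2660 kg/m³ × 9.81 m/s² × 4577 m = 1.194×10^8 Pa = 1179 atm
Total = 52.48 + 62.73 + 367.8 + 1179 = 1661.7 atm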